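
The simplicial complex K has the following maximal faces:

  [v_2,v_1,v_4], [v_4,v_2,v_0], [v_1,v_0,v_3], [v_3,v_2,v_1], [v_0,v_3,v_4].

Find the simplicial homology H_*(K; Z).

H_0 = Z,  H_1 = Z,  H_2 = 0.

Take the total order v_0 < v_1 < v_2 < v_3 < v_4 on the vertex set. Then K (dimension 2) consists of the simplices:

  0-simplices (5): [v_0], [v_1], [v_2], [v_3], [v_4]
  1-simplices (10): [v_0,v_1], [v_0,v_2], [v_0,v_3], [v_0,v_4], [v_1,v_2], [v_1,v_3], [v_1,v_4], [v_2,v_3], [v_2,v_4], [v_3,v_4]
  2-simplices (5): [v_0,v_1,v_3], [v_0,v_2,v_4], [v_0,v_3,v_4], [v_1,v_2,v_3], [v_1,v_2,v_4]

so the chain groups are C_0 ≅ Z^5, C_1 ≅ Z^10, C_2 ≅ Z^5.

∂_1: C_1 → C_0 sends each edge [p,q] (with p < q) to q − p. For instance
  ∂[v_0,v_2] = [v_2] − [v_0].
As a 5×10 matrix over Z this has rank 4, with invariant factors (1,1,1,1).

Boundary ∂_2: C_2 → C_1 acts by ∂[p,q,r] = [q,r] − [p,r] + [p,q]. For instance
  ∂[v_1,v_2,v_3] = [v_2,v_3] − [v_1,v_3] + [v_1,v_2],
  ∂[v_1,v_2,v_4] = [v_2,v_4] − [v_1,v_4] + [v_1,v_2].
As a 10×5 matrix over Z this has rank 5, with invariant factors (1,1,1,1,1).

Computing H_k = (kernel of ∂_k) / (image of ∂_{k+1}):

  H_0: rank C_0 − rank ∂_1 = 5 − 4 = 1, and the invariant factors of ∂_1 are all 1, so H_0 ≅ Z.
  H_1: rank ker ∂_1 − rank ∂_2 = (10 − 4) − 5 = 1, and the invariant factors of ∂_2 are all 1, so H_1 ≅ Z.
  H_2: rank ker ∂_2 − rank ∂_3 = (5 − 5) − 0 = 0, and there is no ∂_3, so H_2 ≅ 0.

(K is a triangulation of the Möbius band.)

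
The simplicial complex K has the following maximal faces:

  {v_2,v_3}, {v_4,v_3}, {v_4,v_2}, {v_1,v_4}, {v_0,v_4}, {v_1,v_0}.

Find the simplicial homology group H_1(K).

Take the total order v_0 < v_1 < v_2 < v_3 < v_4 on the vertex set. Then K (dimension 1) consists of the simplices:

  0-simplices (5): [v_0], [v_1], [v_2], [v_3], [v_4]
  1-simplices (6): [v_0,v_1], [v_0,v_4], [v_1,v_4], [v_2,v_3], [v_2,v_4], [v_3,v_4]

giving chain groups C_0 ≅ Z^5, C_1 ≅ Z^6.

Boundary ∂_1: C_1 → C_0 is given by ∂[p,q] = [q] − [p].
The 5×6 boundary matrix has rank 4 and Smith normal form diag(1,1,1,1).

From H_k ≅ ker(∂_k) / im(∂_{k+1}) we obtain:

  H_1: rank ker ∂_1 − rank ∂_2 = (6 − 4) − 0 = 2, and there is no ∂_2, so H_1 ≅ Z^2.

(K is a triangulation of a wedge of 2 circles.)

H_1 ≅ Z^2.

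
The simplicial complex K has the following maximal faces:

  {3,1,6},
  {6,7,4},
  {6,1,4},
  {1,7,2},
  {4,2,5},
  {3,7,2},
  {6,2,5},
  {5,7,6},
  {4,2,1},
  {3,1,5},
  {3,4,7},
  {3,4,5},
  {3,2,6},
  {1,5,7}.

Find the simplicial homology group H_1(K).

H_1 = Z^2.

We work with the vertex ordering 1 < 2 < 3 < 4 < 5 < 6 < 7. The simplices of K, each written with vertices in increasing order, are:

  0-simplices (7): [1], [2], [3], [4], [5], [6], [7]
  1-simplices (21): [1,2], [1,3], [1,4], [1,5], [1,6], [1,7], [2,3], [2,4], [2,5], [2,6], [2,7], [3,4], [3,5], [3,6], [3,7], [4,5], [4,6], [4,7], [5,6], [5,7], [6,7]
  2-simplices (14): [1,2,4], [1,2,7], [1,3,5], [1,3,6], [1,4,6], [1,5,7], [2,3,6], [2,3,7], [2,4,5], [2,5,6], [3,4,5], [3,4,7], [4,6,7], [5,6,7]

giving chain groups C_0 ≅ Z^7, C_1 ≅ Z^21, C_2 ≅ Z^14.

∂_1: C_1 → C_0 is given by ∂[p,q] = [q] − [p].
This gives a 7×21 integer matrix of rank 6; reducing to Smith normal form yields diagonal entries (1,1,1,1,1,1).

The boundary map ∂_2: C_2 → C_1 maps a triangle to the signed sum of its edges. For instance
  ∂[5,6,7] = [6,7] − [5,7] + [5,6],
  ∂[4,6,7] = [6,7] − [4,7] + [4,6].
As a 21×14 matrix over Z this has rank 13, with invariant factors (1,1,1,1,1,1,1,1,1,1,1,1,1).

From H_k ≅ ker(∂_k) / im(∂_{k+1}) we obtain:

  H_1: rank ker ∂_1 − rank ∂_2 = (21 − 6) − 13 = 2, and the invariant factors of ∂_2 are all 1, so H_1 = Z^2.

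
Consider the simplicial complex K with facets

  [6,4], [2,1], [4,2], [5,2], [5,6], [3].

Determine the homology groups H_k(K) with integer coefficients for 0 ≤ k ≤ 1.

Take the total order 1 < 2 < 3 < 4 < 5 < 6 on the vertex set. Then K (dimension 1) consists of the simplices:

  0-simplices (6): [1], [2], [3], [4], [5], [6]
  1-simplices (5): [1,2], [2,4], [2,5], [4,6], [5,6]

Hence C_0 ≅ Z^6, C_1 ≅ Z^5.

Boundary ∂_1: C_1 → C_0 maps an edge to its endpoints' difference, ∂[p,q] = q − p. For instance
  ∂[1,2] = [2] − [1].
As a 6×5 matrix over Z this has rank 4, with invariant factors (1,1,1,1).

Reading off H_k = ker ∂_k / im ∂_{k+1}:

  H_0: rank C_0 − rank ∂_1 = 6 − 4 = 2, and the invariant factors of ∂_1 are all 1, so H_0 ≅ Z^2.
  H_1: rank ker ∂_1 − rank ∂_2 = (5 − 4) − 0 = 1, and there is no ∂_2, so H_1 ≅ Z.

H_0 = Z^2,  H_1 = Z.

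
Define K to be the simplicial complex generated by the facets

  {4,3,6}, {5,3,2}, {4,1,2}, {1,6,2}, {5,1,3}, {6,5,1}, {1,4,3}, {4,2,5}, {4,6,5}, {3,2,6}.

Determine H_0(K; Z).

H_0 ≅ Z.

Take the total order 1 < 2 < 3 < 4 < 5 < 6 on the vertex set. Then K (dimension 2) consists of the simplices:

  0-simplices (6): [1], [2], [3], [4], [5], [6]
  1-simplices (15): [1,2], [1,3], [1,4], [1,5], [1,6], [2,3], [2,4], [2,5], [2,6], [3,4], [3,5], [3,6], [4,5], [4,6], [5,6]
  2-simplices (10): [1,2,4], [1,2,6], [1,3,4], [1,3,5], [1,5,6], [2,3,5], [2,3,6], [2,4,5], [3,4,6], [4,5,6]

Hence C_0 ≅ Z^6, C_1 ≅ Z^15, C_2 ≅ Z^10.

Boundary ∂_1: C_1 → C_0 sends each edge [p,q] (with p < q) to q − p.
As a 6×15 matrix over Z this has rank 5, with invariant factors (1,1,1,1,1).

Boundary ∂_2: C_2 → C_1 sends each 2-simplex [p,q,r] to [q,r] − [p,r] + [p,q]. For instance
  ∂[2,3,6] = [3,6] − [2,6] + [2,3],
  ∂[1,5,6] = [5,6] − [1,6] + [1,5].
As a 15×10 matrix over Z this has rank 10, with invariant factors (1,1,1,1,1,1,1,1,1,2).

From H_k ≅ ker(∂_k) / im(∂_{k+1}) we obtain:

  H_0: rank C_0 − rank ∂_1 = 6 − 5 = 1, and the invariant factors of ∂_1 are all 1, so H_0 ≅ Z.

(K is a triangulation of the real projective plane RP^2.)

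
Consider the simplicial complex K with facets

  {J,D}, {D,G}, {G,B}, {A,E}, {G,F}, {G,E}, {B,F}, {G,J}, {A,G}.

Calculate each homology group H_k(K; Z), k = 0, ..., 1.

H_0 ≅ Z,  H_1 ≅ Z^3.

We work with the vertex ordering A < B < D < E < F < G < J. The simplices of K, each written with vertices in increasing order, are:

  0-simplices (7): A, B, D, E, F, G, J
  1-simplices (9): AE, AG, BF, BG, DG, DJ, EG, FG, GJ

Hence C_0 ≅ Z^7, C_1 ≅ Z^9.

The boundary map ∂_1: C_1 → C_0 maps an edge to its endpoints' difference, ∂[p,q] = q − p. For instance
  ∂AE = E − A.
The resulting 7×9 matrix has rank 6, and its Smith normal form has invariant factors (1,1,1,1,1,1).

Reading off H_k = ker ∂_k / im ∂_{k+1}:

  H_0: rank C_0 − rank ∂_1 = 7 − 6 = 1, and the invariant factors of ∂_1 are all 1, so H_0 ≅ Z.
  H_1: rank ker ∂_1 − rank ∂_2 = (9 − 6) − 0 = 3, and there is no ∂_2, so H_1 ≅ Z^3.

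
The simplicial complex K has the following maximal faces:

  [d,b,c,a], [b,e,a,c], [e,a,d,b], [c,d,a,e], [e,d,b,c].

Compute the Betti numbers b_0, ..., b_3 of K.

b_0 = 1, b_1 = 0, b_2 = 0, b_3 = 1.

We work with the vertex ordering a < b < c < d < e. The simplices of K, each written with vertices in increasing order, are:

  0-simplices (5): a, b, c, d, e
  1-simplices (10): ab, ac, ad, ae, bc, bd, be, cd, ce, de
  2-simplices (10): abc, abd, abe, acd, ace, ade, bcd, bce, bde, cde
  3-simplices (5): abcd, abce, abde, acde, bcde

giving chain groups C_0 ≅ Z^5, C_1 ≅ Z^10, C_2 ≅ Z^10, C_3 ≅ Z^5.

∂_1: C_1 → C_0 maps an edge to its endpoints' difference, ∂[p,q] = q − p.
As a 5×10 matrix over Z this has rank 4, with invariant factors (1,1,1,1).

∂_2: C_2 → C_1 acts by ∂[p,q,r] = [q,r] − [p,r] + [p,q]. For instance
  ∂bcd = cd − bd + bc,
  ∂bce = ce − be + bc.
The resulting 10×10 matrix has rank 6, and its Smith normal form has invariant factors (1,1,1,1,1,1).

Boundary ∂_3: C_3 → C_2 sends each 3-simplex σ to the alternating sum Σ_i (−1)^i (σ with its i-th vertex removed). For instance
  ∂abcd = bcd − acd + abd − abc,
  ∂bcde = cde − bde + bce − bcd.
The resulting 10×5 matrix has rank 4, and its Smith normal form has invariant factors (1,1,1,1).

From H_k ≅ ker(∂_k) / im(∂_{k+1}) we obtain:

  H_0: rank C_0 − rank ∂_1 = 5 − 4 = 1, and the invariant factors of ∂_1 are all 1, so H_0 = Z.
  H_1: rank ker ∂_1 − rank ∂_2 = (10 − 4) − 6 = 0, and the invariant factors of ∂_2 are all 1, so H_1 = 0.
  H_2: rank ker ∂_2 − rank ∂_3 = (10 − 6) − 4 = 0, and the invariant factors of ∂_3 are all 1, so H_2 = 0.
  H_3: rank ker ∂_3 − rank ∂_4 = (5 − 4) − 0 = 1, and there is no ∂_4, so H_3 = Z.

Hence the Betti numbers are b_0 = 1, b_1 = 0, b_2 = 0, b_3 = 1.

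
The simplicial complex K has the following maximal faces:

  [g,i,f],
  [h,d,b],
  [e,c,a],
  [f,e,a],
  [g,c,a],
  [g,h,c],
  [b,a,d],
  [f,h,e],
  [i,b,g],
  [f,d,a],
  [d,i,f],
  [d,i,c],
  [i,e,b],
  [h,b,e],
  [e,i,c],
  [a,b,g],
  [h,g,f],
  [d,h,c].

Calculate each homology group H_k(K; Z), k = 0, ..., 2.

K has 9 vertices, 27 edges, 18 triangles.
rank ∂_0 = 0, rank ∂_1 = 8 ⇒ b_0 = 9 − 0 − 8 = 1; all invariant factors of ∂_1 are 1 so no torsion. So H_0 = Z.
rank ∂_1 = 8, rank ∂_2 = 17 ⇒ b_1 = 27 − 8 − 17 = 2; all invariant factors of ∂_2 are 1 so no torsion. So H_1 = Z^2.
rank ∂_2 = 17, rank ∂_3 = 0 ⇒ b_2 = 18 − 17 − 0 = 1. So H_2 = Z.

H_0 = Z,  H_1 = Z^2,  H_2 = Z.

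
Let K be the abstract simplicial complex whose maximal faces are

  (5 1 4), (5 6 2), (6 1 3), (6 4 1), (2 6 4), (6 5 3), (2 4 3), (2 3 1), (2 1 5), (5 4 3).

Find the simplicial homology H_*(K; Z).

Take the total order 1 < 2 < 3 < 4 < 5 < 6 on the vertex set. Then K (dimension 2) consists of the simplices:

  0-simplices (6): [1], [2], [3], [4], [5], [6]
  1-simplices (15): [1,2], [1,3], [1,4], [1,5], [1,6], [2,3], [2,4], [2,5], [2,6], [3,4], [3,5], [3,6], [4,5], [4,6], [5,6]
  2-simplices (10): [1,2,3], [1,2,5], [1,3,6], [1,4,5], [1,4,6], [2,3,4], [2,4,6], [2,5,6], [3,4,5], [3,5,6]

Hence C_0 ≅ Z^6, C_1 ≅ Z^15, C_2 ≅ Z^10.

Boundary ∂_1: C_1 → C_0 maps an edge to its endpoints' difference, ∂[p,q] = q − p. For instance
  ∂[4,5] = [5] − [4].
The resulting 6×15 matrix has rank 5, and its Smith normal form has invariant factors (1,1,1,1,1).

∂_2: C_2 → C_1 sends each 2-simplex [p,q,r] to [q,r] − [p,r] + [p,q]. For instance
  ∂[3,4,5] = [4,5] − [3,5] + [3,4],
  ∂[1,3,6] = [3,6] − [1,6] + [1,3].
The 15×10 boundary matrix has rank 10 and Smith normal form diag(1,1,1,1,1,1,1,1,1,2).

Computing H_k = (kernel of ∂_k) / (image of ∂_{k+1}):

  H_0: rank C_0 − rank ∂_1 = 6 − 5 = 1, and the invariant factors of ∂_1 are all 1, so H_0 ≅ Z.
  H_1: rank ker ∂_1 − rank ∂_2 = (15 − 5) − 10 = 0, and ∂_2 has invariant factor 2 > 1, so H_1 ≅ Z/2.
  H_2: rank ker ∂_2 − rank ∂_3 = (10 − 10) − 0 = 0, and there is no ∂_3, so H_2 ≅ 0.

H_0 = Z,  H_1 = Z/2,  H_2 = 0.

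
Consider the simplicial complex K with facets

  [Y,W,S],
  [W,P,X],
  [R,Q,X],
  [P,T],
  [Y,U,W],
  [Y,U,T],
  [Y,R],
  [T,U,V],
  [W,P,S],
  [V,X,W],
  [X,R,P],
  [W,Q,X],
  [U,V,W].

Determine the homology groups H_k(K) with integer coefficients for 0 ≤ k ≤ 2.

H_0 ≅ Z,  H_1 ≅ Z^2,  H_2 = 0.

Fix the vertex order P < Q < R < S < T < U < V < W < X < Y and write every simplex with vertices in increasing order. Then dim K = 2 and the simplices of K are:

  0-simplices (10): P, Q, R, S, T, U, V, W, X, Y
  1-simplices (22): PR, PS, PT, PW, PX, QR, QW, QX, RX, RY, SW, SY, TU, TV, TY, UV, UW, UY, VW, VX, WX, WY
  2-simplices (11): PRX, PSW, PWX, QRX, QWX, SWY, TUV, TUY, UVW, UWY, VWX

Hence C_0 ≅ Z^10, C_1 ≅ Z^22, C_2 ≅ Z^11.

The boundary map ∂_1: C_1 → C_0 maps an edge to its endpoints' difference, ∂[p,q] = q − p. For instance
  ∂QR = R − Q.
As a 10×22 matrix over Z this has rank 9, with invariant factors (1,1,1,1,1,1,1,1,1).

Boundary ∂_2: C_2 → C_1 acts by ∂[p,q,r] = [q,r] − [p,r] + [p,q]. For instance
  ∂TUV = UV − TV + TU,
  ∂PWX = WX − PX + PW.
This gives a 22×11 integer matrix of rank 11; reducing to Smith normal form yields diagonal entries (1,1,1,1,1,1,1,1,1,1,1).

Reading off H_k = ker ∂_k / im ∂_{k+1}:

  H_0: rank C_0 − rank ∂_1 = 10 − 9 = 1, and the invariant factors of ∂_1 are all 1, so H_0 = Z.
  H_1: rank ker ∂_1 − rank ∂_2 = (22 − 9) − 11 = 2, and the invariant factors of ∂_2 are all 1, so H_1 = Z^2.
  H_2: rank ker ∂_2 − rank ∂_3 = (11 − 11) − 0 = 0, and there is no ∂_3, so H_2 = 0.

As a check, the Euler characteristic is 10 − 22 + 11 = -1, which agrees with 1 − 2 + 0 = -1.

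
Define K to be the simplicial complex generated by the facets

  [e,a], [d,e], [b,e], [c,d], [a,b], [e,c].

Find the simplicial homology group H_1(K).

H_1 ≅ Z^2.

Fix the vertex order a < b < c < d < e and write every simplex with vertices in increasing order. Then dim K = 1 and the simplices of K are:

  0-simplices (5): a, b, c, d, e
  1-simplices (6): ab, ae, be, cd, ce, de

giving chain groups C_0 ≅ Z^5, C_1 ≅ Z^6.

The boundary map ∂_1: C_1 → C_0 maps an edge to its endpoints' difference, ∂[p,q] = q − p. For instance
  ∂be = e − b.
As a 5×6 matrix over Z this has rank 4, with invariant factors (1,1,1,1).

Computing H_k = (kernel of ∂_k) / (image of ∂_{k+1}):

  H_1: rank ker ∂_1 − rank ∂_2 = (6 − 4) − 0 = 2, and there is no ∂_2, so H_1 = Z^2.

(K is a triangulation of a wedge of 2 circles.)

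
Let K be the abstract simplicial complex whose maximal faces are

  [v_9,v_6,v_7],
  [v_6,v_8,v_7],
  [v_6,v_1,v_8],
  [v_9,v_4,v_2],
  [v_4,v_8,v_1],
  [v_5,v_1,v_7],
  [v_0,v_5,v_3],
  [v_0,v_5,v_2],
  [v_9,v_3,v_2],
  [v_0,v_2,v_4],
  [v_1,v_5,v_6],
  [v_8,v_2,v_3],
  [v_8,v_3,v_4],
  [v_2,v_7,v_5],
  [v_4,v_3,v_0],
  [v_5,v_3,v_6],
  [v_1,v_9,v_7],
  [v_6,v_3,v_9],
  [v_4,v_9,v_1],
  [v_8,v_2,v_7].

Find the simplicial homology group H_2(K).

H_2 ≅ 0.

Take the total order v_0 < v_1 < v_2 < v_3 < v_4 < v_5 < v_6 < v_7 < v_8 < v_9 on the vertex set. Then K (dimension 2) consists of the simplices:

  0-simplices (10): [v_0], [v_1], [v_2], [v_3], [v_4], [v_5], [v_6], [v_7], [v_8], [v_9]
  1-simplices (30): (30 of them)
  2-simplices (20): (20 of them)

so the chain groups are C_0 ≅ Z^10, C_1 ≅ Z^30, C_2 ≅ Z^20.

∂_1: C_1 → C_0 maps an edge to its endpoints' difference, ∂[p,q] = q − p.
As a 10×30 matrix over Z this has rank 9, with invariant factors (1,1,1,1,1,1,1,1,1).

The boundary map ∂_2: C_2 → C_1 maps a triangle to the signed sum of its edges. For instance
  ∂[v_2,v_3,v_8] = [v_3,v_8] − [v_2,v_8] + [v_2,v_3],
  ∂[v_3,v_4,v_8] = [v_4,v_8] − [v_3,v_8] + [v_3,v_4].
The 30×20 boundary matrix has rank 20 and Smith normal form diag(1,1,1,1,1,1,1,1,1,1,1,1,1,1,1,1,1,1,1,2).

Reading off H_k = ker ∂_k / im ∂_{k+1}:

  H_2: rank ker ∂_2 − rank ∂_3 = (20 − 20) − 0 = 0, and there is no ∂_3, so H_2 = 0.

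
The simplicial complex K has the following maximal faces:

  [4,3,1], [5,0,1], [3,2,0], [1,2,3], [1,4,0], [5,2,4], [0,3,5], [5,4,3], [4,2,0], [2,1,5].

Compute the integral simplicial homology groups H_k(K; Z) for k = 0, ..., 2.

H_0 ≅ Z,  H_1 ≅ Z_2,  H_2 = 0.

Take the total order 0 < 1 < 2 < 3 < 4 < 5 on the vertex set. Then K (dimension 2) consists of the simplices:

  0-simplices (6): [0], [1], [2], [3], [4], [5]
  1-simplices (15): [0,1], [0,2], [0,3], [0,4], [0,5], [1,2], [1,3], [1,4], [1,5], [2,3], [2,4], [2,5], [3,4], [3,5], [4,5]
  2-simplices (10): [0,1,4], [0,1,5], [0,2,3], [0,2,4], [0,3,5], [1,2,3], [1,2,5], [1,3,4], [2,4,5], [3,4,5]

giving chain groups C_0 ≅ Z^6, C_1 ≅ Z^15, C_2 ≅ Z^10.

Boundary ∂_1: C_1 → C_0 sends each edge [p,q] (with p < q) to q − p. For instance
  ∂[0,4] = [4] − [0].
The 6×15 boundary matrix has rank 5 and Smith normal form diag(1,1,1,1,1).

The boundary map ∂_2: C_2 → C_1 sends each 2-simplex [p,q,r] to [q,r] − [p,r] + [p,q]. For instance
  ∂[0,1,4] = [1,4] − [0,4] + [0,1],
  ∂[0,2,3] = [2,3] − [0,3] + [0,2].
The 15×10 boundary matrix has rank 10 and Smith normal form diag(1,1,1,1,1,1,1,1,1,2).

From H_k ≅ ker(∂_k) / im(∂_{k+1}) we obtain:

  H_0: rank C_0 − rank ∂_1 = 6 − 5 = 1, and the invariant factors of ∂_1 are all 1, so H_0 ≅ Z.
  H_1: rank ker ∂_1 − rank ∂_2 = (15 − 5) − 10 = 0, and ∂_2 has invariant factor 2 > 1, so H_1 ≅ Z_2.
  H_2: rank ker ∂_2 − rank ∂_3 = (10 − 10) − 0 = 0, and there is no ∂_3, so H_2 ≅ 0.

As a check, the Euler characteristic is 6 − 15 + 10 = 1, which agrees with 1 − 0 + 0 = 1.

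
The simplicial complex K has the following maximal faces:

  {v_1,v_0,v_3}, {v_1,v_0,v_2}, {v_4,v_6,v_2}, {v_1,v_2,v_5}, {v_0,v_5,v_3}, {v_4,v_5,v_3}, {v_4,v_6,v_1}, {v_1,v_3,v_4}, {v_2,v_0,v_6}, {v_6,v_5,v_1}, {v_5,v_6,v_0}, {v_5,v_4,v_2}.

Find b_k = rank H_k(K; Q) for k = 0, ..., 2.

b_0 = 1, b_1 = 0, b_2 = 0.

We work with the vertex ordering v_0 < v_1 < v_2 < v_3 < v_4 < v_5 < v_6. The simplices of K, each written with vertices in increasing order, are:

  0-simplices (7): [v_0], [v_1], [v_2], [v_3], [v_4], [v_5], [v_6]
  1-simplices (18): (18 of them)
  2-simplices (12): (12 of them)

so the chain groups are C_0 ≅ Z^7, C_1 ≅ Z^18, C_2 ≅ Z^12.

Boundary ∂_1: C_1 → C_0 is given by ∂[p,q] = [q] − [p]. For instance
  ∂[v_2,v_5] = [v_5] − [v_2].
The resulting 7×18 matrix has rank 6, and its Smith normal form has invariant factors (1,1,1,1,1,1).

∂_2: C_2 → C_1 sends each 2-simplex [p,q,r] to [q,r] − [p,r] + [p,q]. For instance
  ∂[v_0,v_5,v_6] = [v_5,v_6] − [v_0,v_6] + [v_0,v_5],
  ∂[v_0,v_3,v_5] = [v_3,v_5] − [v_0,v_5] + [v_0,v_3].
The 18×12 boundary matrix has rank 12 and Smith normal form diag(1,1,1,1,1,1,1,1,1,1,1,2).

Now H_k = ker ∂_k / im ∂_{k+1}, so:

  H_0: rank C_0 − rank ∂_1 = 7 − 6 = 1, and the invariant factors of ∂_1 are all 1, so H_0 ≅ Z.
  H_1: rank ker ∂_1 − rank ∂_2 = (18 − 6) − 12 = 0, and ∂_2 has invariant factor 2 > 1, so H_1 ≅ Z/2.
  H_2: rank ker ∂_2 − rank ∂_3 = (12 − 12) − 0 = 0, and there is no ∂_3, so H_2 ≅ 0.

As a check, the Euler characteristic is 7 − 18 + 12 = 1, which agrees with 1 − 0 + 0 = 1.
(K is a triangulation of the real projective plane RP^2.)

Hence the Betti numbers are b_0 = 1, b_1 = 0, b_2 = 0.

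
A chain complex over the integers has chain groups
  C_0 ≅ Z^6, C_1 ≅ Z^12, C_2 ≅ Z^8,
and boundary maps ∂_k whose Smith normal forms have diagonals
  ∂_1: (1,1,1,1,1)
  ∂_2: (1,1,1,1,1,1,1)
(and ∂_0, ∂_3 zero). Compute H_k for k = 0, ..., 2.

H_0 = Z,  H_1 = 0,  H_2 = Z.

H_0: b_0 = 6 − 0 − 5 = 1; torsion from ∂_1 factors > 1: none. So H_0 = Z.
H_1: b_1 = 12 − 5 − 7 = 0; torsion from ∂_2 factors > 1: none. So H_1 = 0.
H_2: b_2 = 8 − 7 − 0 = 1; torsion from ∂_3 factors > 1: none. So H_2 = Z.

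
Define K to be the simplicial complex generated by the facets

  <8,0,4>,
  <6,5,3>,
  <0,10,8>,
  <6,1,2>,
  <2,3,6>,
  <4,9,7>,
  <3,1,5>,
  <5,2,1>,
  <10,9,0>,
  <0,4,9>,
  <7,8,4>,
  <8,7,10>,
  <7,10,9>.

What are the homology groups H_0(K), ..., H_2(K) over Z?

Order the vertices as 0 < 1 < 2 < 3 < 4 < 5 < 6 < 7 < 8 < 9 < 10. Listing each simplex with vertices in this order, K has dimension 2 with simplices:

  0-simplices (11): [0], [1], [2], [3], [4], [5], [6], [7], [8], [9], [10]
  1-simplices (22): [0,4], [0,8], [0,9], [0,10], [1,2], [1,3], [1,5], [1,6], [2,3], [2,5], [2,6], [3,5], [3,6], [4,7], [4,8], [4,9], [5,6], [7,8], [7,9], [7,10], [8,10], [9,10]
  2-simplices (13): [0,4,8], [0,4,9], [0,8,10], [0,9,10], [1,2,5], [1,2,6], [1,3,5], [2,3,6], [3,5,6], [4,7,8], [4,7,9], [7,8,10], [7,9,10]

Hence C_0 ≅ Z^11, C_1 ≅ Z^22, C_2 ≅ Z^13.

The boundary map ∂_1: C_1 → C_0 maps an edge to its endpoints' difference, ∂[p,q] = q − p. For instance
  ∂[8,10] = [10] − [8].
The 11×22 boundary matrix has rank 9 and Smith normal form diag(1,1,1,1,1,1,1,1,1).

Boundary ∂_2: C_2 → C_1 maps a triangle to the signed sum of its edges. For instance
  ∂[1,2,5] = [2,5] − [1,5] + [1,2],
  ∂[7,8,10] = [8,10] − [7,10] + [7,8].
The resulting 22×13 matrix has rank 12, and its Smith normal form has invariant factors (1,1,1,1,1,1,1,1,1,1,1,1).

Reading off H_k = ker ∂_k / im ∂_{k+1}:

  H_0: rank C_0 − rank ∂_1 = 11 − 9 = 2, and the invariant factors of ∂_1 are all 1, so H_0 = Z^2.
  H_1: rank ker ∂_1 − rank ∂_2 = (22 − 9) − 12 = 1, and the invariant factors of ∂_2 are all 1, so H_1 = Z.
  H_2: rank ker ∂_2 − rank ∂_3 = (13 − 12) − 0 = 1, and there is no ∂_3, so H_2 = Z.

As a check, the Euler characteristic is 11 − 22 + 13 = 2, which agrees with 2 − 1 + 1 = 2.
(K is a triangulation of the disjoint union of the 2-sphere S^2 and the Möbius band.)

H_0 = Z^2,  H_1 = Z,  H_2 = Z.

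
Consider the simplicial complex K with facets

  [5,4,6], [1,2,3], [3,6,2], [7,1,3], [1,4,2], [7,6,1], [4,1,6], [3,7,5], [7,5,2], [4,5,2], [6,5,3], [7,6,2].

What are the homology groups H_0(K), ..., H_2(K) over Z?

H_0 ≅ Z,  H_1 ≅ Z/2,  H_2 = 0.

Fix the vertex order 1 < 2 < 3 < 4 < 5 < 6 < 7 and write every simplex with vertices in increasing order. Then dim K = 2 and the simplices of K are:

  0-simplices (7): [1], [2], [3], [4], [5], [6], [7]
  1-simplices (18): [1,2], [1,3], [1,4], [1,6], [1,7], [2,3], [2,4], [2,5], [2,6], [2,7], [3,5], [3,6], [3,7], [4,5], [4,6], [5,6], [5,7], [6,7]
  2-simplices (12): [1,2,3], [1,2,4], [1,3,7], [1,4,6], [1,6,7], [2,3,6], [2,4,5], [2,5,7], [2,6,7], [3,5,6], [3,5,7], [4,5,6]

giving chain groups C_0 ≅ Z^7, C_1 ≅ Z^18, C_2 ≅ Z^12.

The boundary map ∂_1: C_1 → C_0 sends each edge [p,q] (with p < q) to q − p.
This gives a 7×18 integer matrix of rank 6; reducing to Smith normal form yields diagonal entries (1,1,1,1,1,1).

∂_2: C_2 → C_1 acts by ∂[p,q,r] = [q,r] − [p,r] + [p,q]. For instance
  ∂[2,5,7] = [5,7] − [2,7] + [2,5],
  ∂[3,5,7] = [5,7] − [3,7] + [3,5].
The 18×12 boundary matrix has rank 12 and Smith normal form diag(1,1,1,1,1,1,1,1,1,1,1,2).

Computing H_k = (kernel of ∂_k) / (image of ∂_{k+1}):

  H_0: rank C_0 − rank ∂_1 = 7 − 6 = 1, and the invariant factors of ∂_1 are all 1, so H_0 = Z.
  H_1: rank ker ∂_1 − rank ∂_2 = (18 − 6) − 12 = 0, and ∂_2 has invariant factor 2 > 1, so H_1 = Z/2.
  H_2: rank ker ∂_2 − rank ∂_3 = (12 − 12) − 0 = 0, and there is no ∂_3, so H_2 = 0.

As a check, the Euler characteristic is 7 − 18 + 12 = 1, which agrees with 1 − 0 + 0 = 1.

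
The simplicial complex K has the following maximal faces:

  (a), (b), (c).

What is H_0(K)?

H_0 = Z^3.

Take the total order a < b < c on the vertex set. Then K (dimension 0) consists of the simplices:

  0-simplices (3): a, b, c

so the chain groups are C_0 ≅ Z^3.

From H_k ≅ ker(∂_k) / im(∂_{k+1}) we obtain:

  H_0: rank C_0 − rank ∂_1 = 3 − 0 = 3, and there is no ∂_1, so H_0 = Z^3.

(K is a triangulation of a set of 3 points.)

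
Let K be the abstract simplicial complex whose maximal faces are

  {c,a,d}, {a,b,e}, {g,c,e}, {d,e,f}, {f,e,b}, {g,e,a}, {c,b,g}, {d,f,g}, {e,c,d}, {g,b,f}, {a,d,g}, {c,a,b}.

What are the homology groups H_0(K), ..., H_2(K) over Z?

H_0 = Z,  H_1 = Z/2,  H_2 = 0.

K has 7 vertices, 18 edges, 12 triangles.
rank ∂_0 = 0, rank ∂_1 = 6 ⇒ b_0 = 7 − 0 − 6 = 1; all invariant factors of ∂_1 are 1 so no torsion. So H_0 = Z.
rank ∂_1 = 6, rank ∂_2 = 12 ⇒ b_1 = 18 − 6 − 12 = 0; ∂_2 has invariant factor(s) [2] giving torsion. So H_1 = Z/2.
rank ∂_2 = 12, rank ∂_3 = 0 ⇒ b_2 = 12 − 12 − 0 = 0. So H_2 = 0.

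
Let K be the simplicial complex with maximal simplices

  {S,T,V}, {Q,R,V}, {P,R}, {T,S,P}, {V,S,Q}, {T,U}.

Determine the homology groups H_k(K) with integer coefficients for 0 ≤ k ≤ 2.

H_0 ≅ Z,  H_1 ≅ Z,  H_2 = 0.

Take the total order P < Q < R < S < T < U < V on the vertex set. Then K (dimension 2) consists of the simplices:

  0-simplices (7): P, Q, R, S, T, U, V
  1-simplices (11): PR, PS, PT, QR, QS, QV, RV, ST, SV, TU, TV
  2-simplices (4): PST, QRV, QSV, STV

Hence C_0 ≅ Z^7, C_1 ≅ Z^11, C_2 ≅ Z^4.

Boundary ∂_1: C_1 → C_0 is given by ∂[p,q] = [q] − [p]. For instance
  ∂TV = V − T.
This gives a 7×11 integer matrix of rank 6; reducing to Smith normal form yields diagonal entries (1,1,1,1,1,1).

Boundary ∂_2: C_2 → C_1 maps a triangle to the signed sum of its edges. For instance
  ∂QSV = SV − QV + QS,
  ∂PST = ST − PT + PS.
The resulting 11×4 matrix has rank 4, and its Smith normal form has invariant factors (1,1,1,1).

Computing H_k = (kernel of ∂_k) / (image of ∂_{k+1}):

  H_0: rank C_0 − rank ∂_1 = 7 − 6 = 1, and the invariant factors of ∂_1 are all 1, so H_0 ≅ Z.
  H_1: rank ker ∂_1 − rank ∂_2 = (11 − 6) − 4 = 1, and the invariant factors of ∂_2 are all 1, so H_1 ≅ Z.
  H_2: rank ker ∂_2 − rank ∂_3 = (4 − 4) − 0 = 0, and there is no ∂_3, so H_2 ≅ 0.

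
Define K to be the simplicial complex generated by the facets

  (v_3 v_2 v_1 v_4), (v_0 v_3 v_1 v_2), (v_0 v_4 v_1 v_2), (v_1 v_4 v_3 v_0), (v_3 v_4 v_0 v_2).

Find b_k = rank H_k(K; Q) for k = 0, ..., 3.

Fix the vertex order v_0 < v_1 < v_2 < v_3 < v_4 and write every simplex with vertices in increasing order. Then dim K = 3 and the simplices of K are:

  0-simplices (5): [v_0], [v_1], [v_2], [v_3], [v_4]
  1-simplices (10): [v_0,v_1], [v_0,v_2], [v_0,v_3], [v_0,v_4], [v_1,v_2], [v_1,v_3], [v_1,v_4], [v_2,v_3], [v_2,v_4], [v_3,v_4]
  2-simplices (10): [v_0,v_1,v_2], [v_0,v_1,v_3], [v_0,v_1,v_4], [v_0,v_2,v_3], [v_0,v_2,v_4], [v_0,v_3,v_4], [v_1,v_2,v_3], [v_1,v_2,v_4], [v_1,v_3,v_4], [v_2,v_3,v_4]
  3-simplices (5): [v_0,v_1,v_2,v_3], [v_0,v_1,v_2,v_4], [v_0,v_1,v_3,v_4], [v_0,v_2,v_3,v_4], [v_1,v_2,v_3,v_4]

so the chain groups are C_0 ≅ Z^5, C_1 ≅ Z^10, C_2 ≅ Z^10, C_3 ≅ Z^5.

The boundary map ∂_1: C_1 → C_0 is given by ∂[p,q] = [q] − [p].
This gives a 5×10 integer matrix of rank 4; reducing to Smith normal form yields diagonal entries (1,1,1,1).

The boundary map ∂_2: C_2 → C_1 sends each 2-simplex [p,q,r] to [q,r] − [p,r] + [p,q]. For instance
  ∂[v_0,v_2,v_3] = [v_2,v_3] − [v_0,v_3] + [v_0,v_2],
  ∂[v_0,v_1,v_3] = [v_1,v_3] − [v_0,v_3] + [v_0,v_1].
This gives a 10×10 integer matrix of rank 6; reducing to Smith normal form yields diagonal entries (1,1,1,1,1,1).

∂_3: C_3 → C_2 sends each 3-simplex σ to the alternating sum Σ_i (−1)^i (σ with its i-th vertex removed). For instance
  ∂[v_1,v_2,v_3,v_4] = [v_2,v_3,v_4] − [v_1,v_3,v_4] + [v_1,v_2,v_4] − [v_1,v_2,v_3],
  ∂[v_0,v_2,v_3,v_4] = [v_2,v_3,v_4] − [v_0,v_3,v_4] + [v_0,v_2,v_4] − [v_0,v_2,v_3].
The resulting 10×5 matrix has rank 4, and its Smith normal form has invariant factors (1,1,1,1).

Computing H_k = (kernel of ∂_k) / (image of ∂_{k+1}):

  H_0: rank C_0 − rank ∂_1 = 5 − 4 = 1, and the invariant factors of ∂_1 are all 1, so H_0 = Z.
  H_1: rank ker ∂_1 − rank ∂_2 = (10 − 4) − 6 = 0, and the invariant factors of ∂_2 are all 1, so H_1 = 0.
  H_2: rank ker ∂_2 − rank ∂_3 = (10 − 6) − 4 = 0, and the invariant factors of ∂_3 are all 1, so H_2 = 0.
  H_3: rank ker ∂_3 − rank ∂_4 = (5 − 4) − 0 = 1, and there is no ∂_4, so H_3 = Z.

(K is a triangulation of the 3-sphere S^3.)

Hence the Betti numbers are b_0 = 1, b_1 = 0, b_2 = 0, b_3 = 1.

b_0 = 1, b_1 = 0, b_2 = 0, b_3 = 1.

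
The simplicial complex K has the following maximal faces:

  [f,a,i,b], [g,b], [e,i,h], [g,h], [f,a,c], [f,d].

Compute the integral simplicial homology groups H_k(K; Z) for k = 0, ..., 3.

Take the total order a < b < c < d < e < f < g < h < i on the vertex set. Then K (dimension 3) consists of the simplices:

  0-simplices (9): a, b, c, d, e, f, g, h, i
  1-simplices (14): ab, ac, af, ai, bf, bg, bi, cf, df, eh, ei, fi, gh, hi
  2-simplices (6): abf, abi, acf, afi, bfi, ehi
  3-simplices (1): abfi

giving chain groups C_0 ≅ Z^9, C_1 ≅ Z^14, C_2 ≅ Z^6, C_3 ≅ Z^1.

∂_1: C_1 → C_0 is given by ∂[p,q] = [q] − [p]. For instance
  ∂eh = h − e.
The resulting 9×14 matrix has rank 8, and its Smith normal form has invariant factors (1,1,1,1,1,1,1,1).

Boundary ∂_2: C_2 → C_1 sends each 2-simplex [p,q,r] to [q,r] − [p,r] + [p,q]. For instance
  ∂abf = bf − af + ab,
  ∂bfi = fi − bi + bf.
This gives a 14×6 integer matrix of rank 5; reducing to Smith normal form yields diagonal entries (1,1,1,1,1).

The boundary map ∂_3: C_3 → C_2 sends each 3-simplex σ to the alternating sum Σ_i (−1)^i (σ with its i-th vertex removed). For instance
  ∂abfi = bfi − afi + abi − abf.
As a 6×1 matrix over Z this has rank 1, with invariant factors (1).

Computing H_k = (kernel of ∂_k) / (image of ∂_{k+1}):

  H_0: rank C_0 − rank ∂_1 = 9 − 8 = 1, and the invariant factors of ∂_1 are all 1, so H_0 = Z.
  H_1: rank ker ∂_1 − rank ∂_2 = (14 − 8) − 5 = 1, and the invariant factors of ∂_2 are all 1, so H_1 = Z.
  H_2: rank ker ∂_2 − rank ∂_3 = (6 − 5) − 1 = 0, and the invariant factors of ∂_3 are all 1, so H_2 = 0.
  H_3: rank ker ∂_3 − rank ∂_4 = (1 − 1) − 0 = 0, and there is no ∂_4, so H_3 = 0.

H_0 = Z,  H_1 = Z,  H_2 = 0,  H_3 = 0.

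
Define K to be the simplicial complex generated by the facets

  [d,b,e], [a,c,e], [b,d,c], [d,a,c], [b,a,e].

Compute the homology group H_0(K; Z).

H_0 = Z.

Fix the vertex order a < b < c < d < e and write every simplex with vertices in increasing order. Then dim K = 2 and the simplices of K are:

  0-simplices (5): a, b, c, d, e
  1-simplices (10): ab, ac, ad, ae, bc, bd, be, cd, ce, de
  2-simplices (5): abe, acd, ace, bcd, bde

so the chain groups are C_0 ≅ Z^5, C_1 ≅ Z^10, C_2 ≅ Z^5.

∂_1: C_1 → C_0 is given by ∂[p,q] = [q] − [p]. For instance
  ∂be = e − b.
As a 5×10 matrix over Z this has rank 4, with invariant factors (1,1,1,1).

Boundary ∂_2: C_2 → C_1 sends each 2-simplex [p,q,r] to [q,r] − [p,r] + [p,q]. For instance
  ∂bde = de − be + bd,
  ∂bcd = cd − bd + bc.
The resulting 10×5 matrix has rank 5, and its Smith normal form has invariant factors (1,1,1,1,1).

Reading off H_k = ker ∂_k / im ∂_{k+1}:

  H_0: rank C_0 − rank ∂_1 = 5 − 4 = 1, and the invariant factors of ∂_1 are all 1, so H_0 ≅ Z.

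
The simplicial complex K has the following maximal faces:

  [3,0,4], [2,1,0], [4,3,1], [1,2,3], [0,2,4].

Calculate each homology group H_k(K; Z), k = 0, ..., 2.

H_0 = Z,  H_1 = Z,  H_2 = 0.

Order the vertices as 0 < 1 < 2 < 3 < 4. Listing each simplex with vertices in this order, K has dimension 2 with simplices:

  0-simplices (5): [0], [1], [2], [3], [4]
  1-simplices (10): [0,1], [0,2], [0,3], [0,4], [1,2], [1,3], [1,4], [2,3], [2,4], [3,4]
  2-simplices (5): [0,1,2], [0,2,4], [0,3,4], [1,2,3], [1,3,4]

Hence C_0 ≅ Z^5, C_1 ≅ Z^10, C_2 ≅ Z^5.

∂_1: C_1 → C_0 sends each edge [p,q] (with p < q) to q − p. For instance
  ∂[0,1] = [1] − [0].
The resulting 5×10 matrix has rank 4, and its Smith normal form has invariant factors (1,1,1,1).

Boundary ∂_2: C_2 → C_1 sends each 2-simplex [p,q,r] to [q,r] − [p,r] + [p,q]. For instance
  ∂[0,1,2] = [1,2] − [0,2] + [0,1],
  ∂[0,3,4] = [3,4] − [0,4] + [0,3].
As a 10×5 matrix over Z this has rank 5, with invariant factors (1,1,1,1,1).

Computing H_k = (kernel of ∂_k) / (image of ∂_{k+1}):

  H_0: rank C_0 − rank ∂_1 = 5 − 4 = 1, and the invariant factors of ∂_1 are all 1, so H_0 ≅ Z.
  H_1: rank ker ∂_1 − rank ∂_2 = (10 − 4) − 5 = 1, and the invariant factors of ∂_2 are all 1, so H_1 ≅ Z.
  H_2: rank ker ∂_2 − rank ∂_3 = (5 − 5) − 0 = 0, and there is no ∂_3, so H_2 ≅ 0.

As a check, the Euler characteristic is 5 − 10 + 5 = 0, which agrees with 1 − 1 + 0 = 0.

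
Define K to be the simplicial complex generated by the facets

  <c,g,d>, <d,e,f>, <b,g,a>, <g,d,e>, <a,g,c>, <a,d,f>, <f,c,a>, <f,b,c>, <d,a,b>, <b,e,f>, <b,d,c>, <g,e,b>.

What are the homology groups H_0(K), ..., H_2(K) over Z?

H_0 ≅ Z,  H_1 ≅ Z/2,  H_2 = 0.

K has 7 vertices, 18 edges, 12 triangles.
rank ∂_0 = 0, rank ∂_1 = 6 ⇒ b_0 = 7 − 0 − 6 = 1; all invariant factors of ∂_1 are 1 so no torsion. So H_0 = Z.
rank ∂_1 = 6, rank ∂_2 = 12 ⇒ b_1 = 18 − 6 − 12 = 0; ∂_2 has invariant factor(s) [2] giving torsion. So H_1 = Z/2.
rank ∂_2 = 12, rank ∂_3 = 0 ⇒ b_2 = 12 − 12 − 0 = 0. So H_2 = 0.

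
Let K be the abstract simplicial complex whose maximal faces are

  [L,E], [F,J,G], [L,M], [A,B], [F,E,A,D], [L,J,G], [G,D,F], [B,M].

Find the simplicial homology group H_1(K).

Order the vertices as A < B < D < E < F < G < J < L < M. Listing each simplex with vertices in this order, K has dimension 3 with simplices:

  0-simplices (9): A, B, D, E, F, G, J, L, M
  1-simplices (16): AB, AD, AE, AF, BM, DE, DF, DG, EF, EL, FG, FJ, GJ, GL, JL, LM
  2-simplices (7): ADE, ADF, AEF, DEF, DFG, FGJ, GJL
  3-simplices (1): ADEF

Hence C_0 ≅ Z^9, C_1 ≅ Z^16, C_2 ≅ Z^7, C_3 ≅ Z^1.

Boundary ∂_1: C_1 → C_0 sends each edge [p,q] (with p < q) to q − p.
The resulting 9×16 matrix has rank 8, and its Smith normal form has invariant factors (1,1,1,1,1,1,1,1).

∂_2: C_2 → C_1 acts by ∂[p,q,r] = [q,r] − [p,r] + [p,q]. For instance
  ∂GJL = JL − GL + GJ,
  ∂AEF = EF − AF + AE.
The 16×7 boundary matrix has rank 6 and Smith normal form diag(1,1,1,1,1,1).

∂_3: C_3 → C_2 sends each 3-simplex σ to the alternating sum Σ_i (−1)^i (σ with its i-th vertex removed). For instance
  ∂ADEF = DEF − AEF + ADF − ADE.
As a 7×1 matrix over Z this has rank 1, with invariant factors (1).

Computing H_k = (kernel of ∂_k) / (image of ∂_{k+1}):

  H_1: rank ker ∂_1 − rank ∂_2 = (16 − 8) − 6 = 2, and the invariant factors of ∂_2 are all 1, so H_1 = Z^2.

H_1 = Z^2.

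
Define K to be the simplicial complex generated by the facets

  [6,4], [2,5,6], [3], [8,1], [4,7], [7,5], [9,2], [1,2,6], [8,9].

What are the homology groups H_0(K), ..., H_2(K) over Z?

H_0 ≅ Z^2,  H_1 ≅ Z^2,  H_2 = 0.

Order the vertices as 1 < 2 < 3 < 4 < 5 < 6 < 7 < 8 < 9. Listing each simplex with vertices in this order, K has dimension 2 with simplices:

  0-simplices (9): [1], [2], [3], [4], [5], [6], [7], [8], [9]
  1-simplices (11): [1,2], [1,6], [1,8], [2,5], [2,6], [2,9], [4,6], [4,7], [5,6], [5,7], [8,9]
  2-simplices (2): [1,2,6], [2,5,6]

so the chain groups are C_0 ≅ Z^9, C_1 ≅ Z^11, C_2 ≅ Z^2.

The boundary map ∂_1: C_1 → C_0 sends each edge [p,q] (with p < q) to q − p. For instance
  ∂[8,9] = [9] − [8].
This gives a 9×11 integer matrix of rank 7; reducing to Smith normal form yields diagonal entries (1,1,1,1,1,1,1).

∂_2: C_2 → C_1 acts by ∂[p,q,r] = [q,r] − [p,r] + [p,q]. For instance
  ∂[2,5,6] = [5,6] − [2,6] + [2,5],
  ∂[1,2,6] = [2,6] − [1,6] + [1,2].
The 11×2 boundary matrix has rank 2 and Smith normal form diag(1,1).

Now H_k = ker ∂_k / im ∂_{k+1}, so:

  H_0: rank C_0 − rank ∂_1 = 9 − 7 = 2, and the invariant factors of ∂_1 are all 1, so H_0 ≅ Z^2.
  H_1: rank ker ∂_1 − rank ∂_2 = (11 − 7) − 2 = 2, and the invariant factors of ∂_2 are all 1, so H_1 ≅ Z^2.
  H_2: rank ker ∂_2 − rank ∂_3 = (2 − 2) − 0 = 0, and there is no ∂_3, so H_2 ≅ 0.

As a check, the Euler characteristic is 9 − 11 + 2 = 0, which agrees with 2 − 2 + 0 = 0.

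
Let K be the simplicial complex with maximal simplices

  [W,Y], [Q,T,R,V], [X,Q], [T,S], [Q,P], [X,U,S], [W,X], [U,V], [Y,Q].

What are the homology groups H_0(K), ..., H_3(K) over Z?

H_0 = Z,  H_1 = Z^3,  H_2 = 0,  H_3 = 0.

Fix the vertex order P < Q < R < S < T < U < V < W < X < Y and write every simplex with vertices in increasing order. Then dim K = 3 and the simplices of K are:

  0-simplices (10): P, Q, R, S, T, U, V, W, X, Y
  1-simplices (16): PQ, QR, QT, QV, QX, QY, RT, RV, ST, SU, SX, TV, UV, UX, WX, WY
  2-simplices (5): QRT, QRV, QTV, RTV, SUX
  3-simplices (1): QRTV

Hence C_0 ≅ Z^10, C_1 ≅ Z^16, C_2 ≅ Z^5, C_3 ≅ Z^1.

∂_1: C_1 → C_0 sends each edge [p,q] (with p < q) to q − p. For instance
  ∂SU = U − S.
This gives a 10×16 integer matrix of rank 9; reducing to Smith normal form yields diagonal entries (1,1,1,1,1,1,1,1,1).

Boundary ∂_2: C_2 → C_1 sends each 2-simplex [p,q,r] to [q,r] − [p,r] + [p,q]. For instance
  ∂QRV = RV − QV + QR,
  ∂RTV = TV − RV + RT.
As a 16×5 matrix over Z this has rank 4, with invariant factors (1,1,1,1).

The boundary map ∂_3: C_3 → C_2 sends each 3-simplex σ to the alternating sum Σ_i (−1)^i (σ with its i-th vertex removed). For instance
  ∂QRTV = RTV − QTV + QRV − QRT.
This gives a 5×1 integer matrix of rank 1; reducing to Smith normal form yields diagonal entries (1).

Now H_k = ker ∂_k / im ∂_{k+1}, so:

  H_0: rank C_0 − rank ∂_1 = 10 − 9 = 1, and the invariant factors of ∂_1 are all 1, so H_0 = Z.
  H_1: rank ker ∂_1 − rank ∂_2 = (16 − 9) − 4 = 3, and the invariant factors of ∂_2 are all 1, so H_1 = Z^3.
  H_2: rank ker ∂_2 − rank ∂_3 = (5 − 4) − 1 = 0, and the invariant factors of ∂_3 are all 1, so H_2 = 0.
  H_3: rank ker ∂_3 − rank ∂_4 = (1 − 1) − 0 = 0, and there is no ∂_4, so H_3 = 0.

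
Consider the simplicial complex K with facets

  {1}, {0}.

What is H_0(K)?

H_0 ≅ Z^2.

Take the total order 0 < 1 on the vertex set. Then K (dimension 0) consists of the simplices:

  0-simplices (2): [0], [1]

Hence C_0 ≅ Z^2.

Reading off H_k = ker ∂_k / im ∂_{k+1}:

  H_0: rank C_0 − rank ∂_1 = 2 − 0 = 2, and there is no ∂_1, so H_0 = Z^2.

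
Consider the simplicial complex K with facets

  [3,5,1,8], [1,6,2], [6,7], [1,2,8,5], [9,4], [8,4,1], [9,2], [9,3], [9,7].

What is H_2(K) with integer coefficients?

Order the vertices as 1 < 2 < 3 < 4 < 5 < 6 < 7 < 8 < 9. Listing each simplex with vertices in this order, K has dimension 3 with simplices:

  0-simplices (9): [1], [2], [3], [4], [5], [6], [7], [8], [9]
  1-simplices (18): [1,2], [1,3], [1,4], [1,5], [1,6], [1,8], [2,5], [2,6], [2,8], [2,9], [3,5], [3,8], [3,9], [4,8], [4,9], [5,8], [6,7], [7,9]
  2-simplices (9): [1,2,5], [1,2,6], [1,2,8], [1,3,5], [1,3,8], [1,4,8], [1,5,8], [2,5,8], [3,5,8]
  3-simplices (2): [1,2,5,8], [1,3,5,8]

so the chain groups are C_0 ≅ Z^9, C_1 ≅ Z^18, C_2 ≅ Z^9, C_3 ≅ Z^2.

The boundary map ∂_1: C_1 → C_0 is given by ∂[p,q] = [q] − [p]. For instance
  ∂[1,6] = [6] − [1].
As a 9×18 matrix over Z this has rank 8, with invariant factors (1,1,1,1,1,1,1,1).

∂_2: C_2 → C_1 sends each 2-simplex [p,q,r] to [q,r] − [p,r] + [p,q]. For instance
  ∂[1,3,8] = [3,8] − [1,8] + [1,3],
  ∂[1,4,8] = [4,8] − [1,8] + [1,4].
As a 18×9 matrix over Z this has rank 7, with invariant factors (1,1,1,1,1,1,1).

∂_3: C_3 → C_2 sends each 3-simplex σ to the alternating sum Σ_i (−1)^i (σ with its i-th vertex removed). For instance
  ∂[1,3,5,8] = [3,5,8] − [1,5,8] + [1,3,8] − [1,3,5],
  ∂[1,2,5,8] = [2,5,8] − [1,5,8] + [1,2,8] − [1,2,5].
The resulting 9×2 matrix has rank 2, and its Smith normal form has invariant factors (1,1).

Now H_k = ker ∂_k / im ∂_{k+1}, so:

  H_2: rank ker ∂_2 − rank ∂_3 = (9 − 7) − 2 = 0, and the invariant factors of ∂_3 are all 1, so H_2 ≅ 0.

H_2 = 0.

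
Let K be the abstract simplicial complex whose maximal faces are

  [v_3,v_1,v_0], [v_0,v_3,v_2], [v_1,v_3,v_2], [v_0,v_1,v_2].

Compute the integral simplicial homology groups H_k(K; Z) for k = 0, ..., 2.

H_0 ≅ Z,  H_1 = 0,  H_2 ≅ Z.

Fix the vertex order v_0 < v_1 < v_2 < v_3 and write every simplex with vertices in increasing order. Then dim K = 2 and the simplices of K are:

  0-simplices (4): [v_0], [v_1], [v_2], [v_3]
  1-simplices (6): [v_0,v_1], [v_0,v_2], [v_0,v_3], [v_1,v_2], [v_1,v_3], [v_2,v_3]
  2-simplices (4): [v_0,v_1,v_2], [v_0,v_1,v_3], [v_0,v_2,v_3], [v_1,v_2,v_3]

so the chain groups are C_0 ≅ Z^4, C_1 ≅ Z^6, C_2 ≅ Z^4.

The boundary map ∂_1: C_1 → C_0 sends each edge [p,q] (with p < q) to q − p.
As a 4×6 matrix over Z this has rank 3, with invariant factors (1,1,1).

Boundary ∂_2: C_2 → C_1 maps a triangle to the signed sum of its edges. For instance
  ∂[v_0,v_2,v_3] = [v_2,v_3] − [v_0,v_3] + [v_0,v_2],
  ∂[v_0,v_1,v_3] = [v_1,v_3] − [v_0,v_3] + [v_0,v_1].
The resulting 6×4 matrix has rank 3, and its Smith normal form has invariant factors (1,1,1).

Reading off H_k = ker ∂_k / im ∂_{k+1}:

  H_0: rank C_0 − rank ∂_1 = 4 − 3 = 1, and the invariant factors of ∂_1 are all 1, so H_0 = Z.
  H_1: rank ker ∂_1 − rank ∂_2 = (6 − 3) − 3 = 0, and the invariant factors of ∂_2 are all 1, so H_1 = 0.
  H_2: rank ker ∂_2 − rank ∂_3 = (4 − 3) − 0 = 1, and there is no ∂_3, so H_2 = Z.

As a check, the Euler characteristic is 4 − 6 + 4 = 2, which agrees with 1 − 0 + 1 = 2.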